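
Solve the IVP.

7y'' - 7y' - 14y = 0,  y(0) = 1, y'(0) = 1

General solution: y = C₁e^(2x) + C₂e^(-x)
Applying ICs: C₁ = 2/3, C₂ = 1/3
Particular solution: y = (2/3)e^(2x) + (1/3)e^(-x)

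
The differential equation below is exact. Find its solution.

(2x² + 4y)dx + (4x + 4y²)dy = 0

Verify exactness: ∂M/∂y = ∂N/∂x ✓
Find F(x,y) such that ∂F/∂x = M, ∂F/∂y = N
Solution: 2x³/3 + 4xy + 4y³/3 = C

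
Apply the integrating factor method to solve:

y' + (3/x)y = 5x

Using integrating factor method:

General solution: y = x^2 + Cx^(-3)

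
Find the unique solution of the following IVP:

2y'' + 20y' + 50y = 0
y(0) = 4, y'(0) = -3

General solution: y = (C₁ + C₂x)e^(-5x)
Repeated root r = -5
Applying ICs: C₁ = 4, C₂ = 17
Particular solution: y = (4 + 17x)e^(-5x)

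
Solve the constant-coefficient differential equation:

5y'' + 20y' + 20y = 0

Characteristic equation: 5r² + 20r + 20 = 0
Divide by 5: r² + 4r + 4 = 0
Factored: (r + 2)² = 0
Repeated root: r = -2
General solution: y = (C₁ + C₂x)e^(-2x)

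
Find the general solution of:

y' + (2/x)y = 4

Using integrating factor method:

General solution: y = (4/3)x + Cx^(-2)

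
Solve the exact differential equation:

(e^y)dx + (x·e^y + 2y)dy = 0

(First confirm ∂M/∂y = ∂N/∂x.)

Verify exactness: ∂M/∂y = ∂N/∂x ✓
Find F(x,y) such that ∂F/∂x = M, ∂F/∂y = N
Solution: x·e^y + y² = C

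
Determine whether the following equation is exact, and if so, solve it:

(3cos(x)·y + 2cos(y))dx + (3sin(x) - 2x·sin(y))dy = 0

Verify exactness: ∂M/∂y = ∂N/∂x ✓
Find F(x,y) such that ∂F/∂x = M, ∂F/∂y = N
Solution: 3sin(x)·y + 2x·cos(y) = C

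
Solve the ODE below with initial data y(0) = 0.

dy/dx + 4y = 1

General solution: y = 1/4 + Ce^(-4x)
Applying y(0) = 0: C = 0 - 1/4 = -1/4
Particular solution: y = 1/4 - (1/4)e^(-4x)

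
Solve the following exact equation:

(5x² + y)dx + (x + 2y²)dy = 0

Verify exactness: ∂M/∂y = ∂N/∂x ✓
Find F(x,y) such that ∂F/∂x = M, ∂F/∂y = N
Solution: 5x³/3 + xy + 2y³/3 = C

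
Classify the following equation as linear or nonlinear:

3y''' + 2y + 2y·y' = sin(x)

Nonlinear (product y·y')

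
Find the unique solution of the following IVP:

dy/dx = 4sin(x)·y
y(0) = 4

General solution: y = Ce^(-4cos(x))
Applying IC y(0) = 4:
Particular solution: y = 4e^(4(1-cos(x)))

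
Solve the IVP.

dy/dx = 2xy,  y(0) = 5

General solution: y = Ce^(x²)
Applying IC y(0) = 5:
Particular solution: y = 5e^(x²)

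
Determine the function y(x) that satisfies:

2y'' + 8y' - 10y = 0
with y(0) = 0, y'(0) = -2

General solution: y = C₁e^x + C₂e^(-5x)
Applying ICs: C₁ = -1/3, C₂ = 1/3
Particular solution: y = -(1/3)e^x + (1/3)e^(-5x)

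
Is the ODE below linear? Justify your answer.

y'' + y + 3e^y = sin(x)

No. Nonlinear (e^y is nonlinear in y)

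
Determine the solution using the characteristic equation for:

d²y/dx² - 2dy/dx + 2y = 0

Characteristic equation: r² - 2r + 2 = 0
Roots: r = 1 ± i (complex conjugates)
General solution: y = e^x(C₁cos(x) + C₂sin(x))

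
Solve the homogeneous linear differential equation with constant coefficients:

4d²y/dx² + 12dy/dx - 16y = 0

Characteristic equation: 4r² + 12r - 16 = 0
Divide by 4: r² + 3r - 4 = 0
Roots: r = 1, -4 (distinct real)
General solution: y = C₁e^x + C₂e^(-4x)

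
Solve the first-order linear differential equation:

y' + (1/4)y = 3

Using integrating factor method:

General solution: y = 12 + Ce^(-x/4)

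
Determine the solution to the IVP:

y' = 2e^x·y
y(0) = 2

General solution: y = Ce^(2e^x)
Applying IC y(0) = 2:
Particular solution: y = 2e^(2(e^x - 1))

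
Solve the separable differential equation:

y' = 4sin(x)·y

Separating variables and integrating:
ln|y| = -4cos(x) + C

General solution: y = Ce^(-4cos(x))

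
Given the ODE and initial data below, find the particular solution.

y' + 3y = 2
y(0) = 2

General solution: y = 2/3 + Ce^(-3x)
Applying y(0) = 2: C = 2 - 2/3 = 4/3
Particular solution: y = 2/3 + (4/3)e^(-3x)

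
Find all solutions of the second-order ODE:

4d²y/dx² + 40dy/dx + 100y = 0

Characteristic equation: 4r² + 40r + 100 = 0
Divide by 4: r² + 10r + 25 = 0
Factored: (r + 5)² = 0
Repeated root: r = -5
General solution: y = (C₁ + C₂x)e^(-5x)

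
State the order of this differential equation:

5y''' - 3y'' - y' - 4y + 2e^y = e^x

The order is 3 (highest derivative is of order 3).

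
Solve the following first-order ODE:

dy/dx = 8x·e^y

Separating variables and integrating:
-e^(-y) = 4x² + C

General solution: y = -ln(C - 4x²)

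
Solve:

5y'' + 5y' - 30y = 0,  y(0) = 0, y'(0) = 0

General solution: y = C₁e^(2x) + C₂e^(-3x)
Applying ICs: C₁ = 0, C₂ = 0
Particular solution: y = 0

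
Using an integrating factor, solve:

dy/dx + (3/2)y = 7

Using integrating factor method:

General solution: y = 14/3 + Ce^(-3x/2)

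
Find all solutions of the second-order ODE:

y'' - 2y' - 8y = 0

Characteristic equation: r² - 2r - 8 = 0
Roots: r = 4, -2 (distinct real)
General solution: y = C₁e^(4x) + C₂e^(-2x)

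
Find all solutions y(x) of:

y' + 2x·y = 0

Using integrating factor method:

General solution: y = Ce^(-x^2)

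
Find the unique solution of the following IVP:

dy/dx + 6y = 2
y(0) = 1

General solution: y = 1/3 + Ce^(-6x)
Applying y(0) = 1: C = 1 - 1/3 = 2/3
Particular solution: y = 1/3 + (2/3)e^(-6x)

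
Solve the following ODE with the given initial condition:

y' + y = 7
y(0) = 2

General solution: y = 7 + Ce^(-x)
Applying y(0) = 2: C = 2 - 7 = -5
Particular solution: y = 7 - 5e^(-x)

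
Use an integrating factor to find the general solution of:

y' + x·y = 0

Using integrating factor method:

General solution: y = Ce^(-x^2/2)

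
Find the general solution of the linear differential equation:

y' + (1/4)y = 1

Using integrating factor method:

General solution: y = 4 + Ce^(-x/4)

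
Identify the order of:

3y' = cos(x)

The order is 1 (highest derivative is of order 1).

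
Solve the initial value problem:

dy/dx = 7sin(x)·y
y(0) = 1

General solution: y = Ce^(-7cos(x))
Applying IC y(0) = 1:
Particular solution: y = e^(7(1-cos(x)))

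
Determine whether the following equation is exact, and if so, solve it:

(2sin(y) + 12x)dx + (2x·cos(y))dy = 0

Verify exactness: ∂M/∂y = ∂N/∂x ✓
Find F(x,y) such that ∂F/∂x = M, ∂F/∂y = N
Solution: 2x·sin(y) + 6x² = C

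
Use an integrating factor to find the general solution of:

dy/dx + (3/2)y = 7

Using integrating factor method:

General solution: y = 14/3 + Ce^(-3x/2)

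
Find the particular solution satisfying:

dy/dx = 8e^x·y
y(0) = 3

General solution: y = Ce^(8e^x)
Applying IC y(0) = 3:
Particular solution: y = 3e^(8(e^x - 1))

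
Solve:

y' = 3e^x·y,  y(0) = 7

General solution: y = Ce^(3e^x)
Applying IC y(0) = 7:
Particular solution: y = 7e^(3(e^x - 1))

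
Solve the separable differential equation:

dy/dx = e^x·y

Separating variables and integrating:
ln|y| = e^x + C

General solution: y = Ce^(e^x)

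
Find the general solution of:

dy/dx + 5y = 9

Using integrating factor method:

General solution: y = 9/5 + Ce^(-5x)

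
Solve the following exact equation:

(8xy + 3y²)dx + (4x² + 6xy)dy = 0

Verify exactness: ∂M/∂y = ∂N/∂x ✓
Find F(x,y) such that ∂F/∂x = M, ∂F/∂y = N
Solution: 4x²y + 3xy² = C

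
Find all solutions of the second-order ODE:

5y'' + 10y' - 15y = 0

Characteristic equation: 5r² + 10r - 15 = 0
Divide by 5: r² + 2r - 3 = 0
Roots: r = 1, -3 (distinct real)
General solution: y = C₁e^x + C₂e^(-3x)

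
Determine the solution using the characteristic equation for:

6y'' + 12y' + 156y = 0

Characteristic equation: 6r² + 12r + 156 = 0
Divide by 6: r² + 2r + 26 = 0
Roots: r = -1 ± 5i (complex conjugates)
General solution: y = e^(-x)(C₁cos(5x) + C₂sin(5x))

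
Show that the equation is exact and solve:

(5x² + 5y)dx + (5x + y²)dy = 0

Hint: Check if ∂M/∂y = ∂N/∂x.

Verify exactness: ∂M/∂y = ∂N/∂x ✓
Find F(x,y) such that ∂F/∂x = M, ∂F/∂y = N
Solution: 5x³/3 + 5xy + y³/3 = C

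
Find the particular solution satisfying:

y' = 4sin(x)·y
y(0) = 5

General solution: y = Ce^(-4cos(x))
Applying IC y(0) = 5:
Particular solution: y = 5e^(4(1-cos(x)))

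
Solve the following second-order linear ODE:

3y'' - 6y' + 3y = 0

Characteristic equation: 3r² - 6r + 3 = 0
Divide by 3: r² - 2r + 1 = 0
Factored: (r - 1)² = 0
Repeated root: r = 1
General solution: y = (C₁ + C₂x)e^x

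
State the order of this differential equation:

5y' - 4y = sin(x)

The order is 1 (highest derivative is of order 1).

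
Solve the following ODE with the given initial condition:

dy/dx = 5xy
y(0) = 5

General solution: y = Ce^(5x²/2)
Applying IC y(0) = 5:
Particular solution: y = 5e^(5x²/2)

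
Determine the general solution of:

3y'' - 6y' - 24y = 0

Characteristic equation: 3r² - 6r - 24 = 0
Divide by 3: r² - 2r - 8 = 0
Roots: r = 4, -2 (distinct real)
General solution: y = C₁e^(4x) + C₂e^(-2x)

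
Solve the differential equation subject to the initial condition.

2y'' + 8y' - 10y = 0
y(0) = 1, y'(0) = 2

General solution: y = C₁e^x + C₂e^(-5x)
Applying ICs: C₁ = 7/6, C₂ = -1/6
Particular solution: y = (7/6)e^x - (1/6)e^(-5x)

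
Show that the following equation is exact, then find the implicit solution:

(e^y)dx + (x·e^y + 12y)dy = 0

Verify exactness: ∂M/∂y = ∂N/∂x ✓
Find F(x,y) such that ∂F/∂x = M, ∂F/∂y = N
Solution: x·e^y + 6y² = C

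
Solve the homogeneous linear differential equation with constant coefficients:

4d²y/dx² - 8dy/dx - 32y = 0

Characteristic equation: 4r² - 8r - 32 = 0
Divide by 4: r² - 2r - 8 = 0
Roots: r = 4, -2 (distinct real)
General solution: y = C₁e^(4x) + C₂e^(-2x)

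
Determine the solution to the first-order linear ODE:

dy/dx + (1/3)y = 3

Using integrating factor method:

General solution: y = 9 + Ce^(-x/3)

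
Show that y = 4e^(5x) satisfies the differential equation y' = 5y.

Verification:
y = 4e^(5x)
y' = 20e^(5x)
5y = 20e^(5x)
y' = 5y ✓

Yes, it is a solution.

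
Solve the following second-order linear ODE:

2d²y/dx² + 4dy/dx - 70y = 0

Characteristic equation: 2r² + 4r - 70 = 0
Divide by 2: r² + 2r - 35 = 0
Roots: r = 5, -7 (distinct real)
General solution: y = C₁e^(5x) + C₂e^(-7x)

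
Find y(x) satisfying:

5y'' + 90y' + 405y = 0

Characteristic equation: 5r² + 90r + 405 = 0
Divide by 5: r² + 18r + 81 = 0
Factored: (r + 9)² = 0
Repeated root: r = -9
General solution: y = (C₁ + C₂x)e^(-9x)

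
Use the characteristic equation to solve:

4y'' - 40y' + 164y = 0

Characteristic equation: 4r² - 40r + 164 = 0
Divide by 4: r² - 10r + 41 = 0
Roots: r = 5 ± 4i (complex conjugates)
General solution: y = e^(5x)(C₁cos(4x) + C₂sin(4x))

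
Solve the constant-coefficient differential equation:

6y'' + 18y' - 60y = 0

Characteristic equation: 6r² + 18r - 60 = 0
Divide by 6: r² + 3r - 10 = 0
Roots: r = 2, -5 (distinct real)
General solution: y = C₁e^(2x) + C₂e^(-5x)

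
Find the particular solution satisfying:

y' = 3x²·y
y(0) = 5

General solution: y = Ce^(x³)
Applying IC y(0) = 5:
Particular solution: y = 5e^(x³)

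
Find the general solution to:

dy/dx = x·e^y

Separating variables and integrating:
-e^(-y) = x²/2 + C

General solution: y = -ln(C - x²/2)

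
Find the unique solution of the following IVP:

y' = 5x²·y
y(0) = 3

General solution: y = Ce^(5x³/3)
Applying IC y(0) = 3:
Particular solution: y = 3e^(5x³/3)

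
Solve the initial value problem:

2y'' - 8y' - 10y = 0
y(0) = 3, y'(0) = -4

General solution: y = C₁e^(5x) + C₂e^(-x)
Applying ICs: C₁ = -1/6, C₂ = 19/6
Particular solution: y = -(1/6)e^(5x) + (19/6)e^(-x)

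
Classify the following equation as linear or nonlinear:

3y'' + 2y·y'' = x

Nonlinear (y·y'' term)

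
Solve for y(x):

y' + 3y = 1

Using integrating factor method:

General solution: y = 1/3 + Ce^(-3x)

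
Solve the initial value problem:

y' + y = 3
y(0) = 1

General solution: y = 3 + Ce^(-x)
Applying y(0) = 1: C = 1 - 3 = -2
Particular solution: y = 3 - 2e^(-x)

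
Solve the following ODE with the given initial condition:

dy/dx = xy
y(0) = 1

General solution: y = Ce^(x²/2)
Applying IC y(0) = 1:
Particular solution: y = e^(x²/2)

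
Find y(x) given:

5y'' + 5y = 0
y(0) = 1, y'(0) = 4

General solution: y = C₁cos(x) + C₂sin(x)
Complex roots r = ±i
Applying ICs: C₁ = 1, C₂ = 4
Particular solution: y = cos(x) + 4sin(x)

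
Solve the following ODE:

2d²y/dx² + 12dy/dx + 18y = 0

Characteristic equation: 2r² + 12r + 18 = 0
Divide by 2: r² + 6r + 9 = 0
Factored: (r + 3)² = 0
Repeated root: r = -3
General solution: y = (C₁ + C₂x)e^(-3x)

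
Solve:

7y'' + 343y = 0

Characteristic equation: 7r² + 343 = 0
Divide by 7: r² + 49 = 0
Roots: r = ±7i (complex conjugates)
General solution: y = C₁cos(7x) + C₂sin(7x)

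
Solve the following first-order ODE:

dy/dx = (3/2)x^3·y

Separating variables and integrating:
ln|y| = 3x^4/8 + C

General solution: y = Ce^(3x^4/8)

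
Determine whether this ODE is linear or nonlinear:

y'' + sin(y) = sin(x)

Nonlinear (sin(y) is nonlinear in y)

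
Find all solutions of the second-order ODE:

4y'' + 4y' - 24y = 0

Characteristic equation: 4r² + 4r - 24 = 0
Divide by 4: r² + r - 6 = 0
Roots: r = 2, -3 (distinct real)
General solution: y = C₁e^(2x) + C₂e^(-3x)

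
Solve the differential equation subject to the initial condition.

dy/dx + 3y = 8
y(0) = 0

General solution: y = 8/3 + Ce^(-3x)
Applying y(0) = 0: C = 0 - 8/3 = -8/3
Particular solution: y = 8/3 - (8/3)e^(-3x)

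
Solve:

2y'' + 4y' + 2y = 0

Characteristic equation: 2r² + 4r + 2 = 0
Divide by 2: r² + 2r + 1 = 0
Factored: (r + 1)² = 0
Repeated root: r = -1
General solution: y = (C₁ + C₂x)e^(-x)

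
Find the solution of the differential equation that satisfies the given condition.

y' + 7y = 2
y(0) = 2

General solution: y = 2/7 + Ce^(-7x)
Applying y(0) = 2: C = 2 - 2/7 = 12/7
Particular solution: y = 2/7 + (12/7)e^(-7x)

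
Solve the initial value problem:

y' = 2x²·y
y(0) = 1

General solution: y = Ce^(2x³/3)
Applying IC y(0) = 1:
Particular solution: y = e^(2x³/3)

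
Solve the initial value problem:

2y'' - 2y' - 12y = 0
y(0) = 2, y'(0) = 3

General solution: y = C₁e^(3x) + C₂e^(-2x)
Applying ICs: C₁ = 7/5, C₂ = 3/5
Particular solution: y = (7/5)e^(3x) + (3/5)e^(-2x)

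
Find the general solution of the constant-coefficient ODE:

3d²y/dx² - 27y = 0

Characteristic equation: 3r² - 27 = 0
Divide by 3: r² - 9 = 0
Roots: r = 3, -3 (distinct real)
General solution: y = C₁e^(3x) + C₂e^(-3x)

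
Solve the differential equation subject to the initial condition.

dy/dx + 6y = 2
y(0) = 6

General solution: y = 1/3 + Ce^(-6x)
Applying y(0) = 6: C = 6 - 1/3 = 17/3
Particular solution: y = 1/3 + (17/3)e^(-6x)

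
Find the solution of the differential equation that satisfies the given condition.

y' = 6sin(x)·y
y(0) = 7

General solution: y = Ce^(-6cos(x))
Applying IC y(0) = 7:
Particular solution: y = 7e^(6(1-cos(x)))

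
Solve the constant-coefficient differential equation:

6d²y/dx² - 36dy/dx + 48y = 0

Characteristic equation: 6r² - 36r + 48 = 0
Divide by 6: r² - 6r + 8 = 0
Roots: r = 2, 4 (distinct real)
General solution: y = C₁e^(2x) + C₂e^(4x)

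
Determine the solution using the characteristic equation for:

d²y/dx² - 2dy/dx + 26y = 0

Characteristic equation: r² - 2r + 26 = 0
Roots: r = 1 ± 5i (complex conjugates)
General solution: y = e^x(C₁cos(5x) + C₂sin(5x))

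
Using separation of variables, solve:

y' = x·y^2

Separating variables and integrating:
-1/y = x^2/2 + C

General solution: y^-1 = (-1/2)x^2 + C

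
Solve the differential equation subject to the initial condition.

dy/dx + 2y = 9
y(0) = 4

General solution: y = 9/2 + Ce^(-2x)
Applying y(0) = 4: C = 4 - 9/2 = -1/2
Particular solution: y = 9/2 - (1/2)e^(-2x)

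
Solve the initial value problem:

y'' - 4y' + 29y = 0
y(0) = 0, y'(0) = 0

General solution: y = e^(2x)(C₁cos(5x) + C₂sin(5x))
Complex roots r = 2 ± 5i
Applying ICs: C₁ = 0, C₂ = 0
Particular solution: y = 0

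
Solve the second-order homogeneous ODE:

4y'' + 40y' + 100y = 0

Characteristic equation: 4r² + 40r + 100 = 0
Divide by 4: r² + 10r + 25 = 0
Factored: (r + 5)² = 0
Repeated root: r = -5
General solution: y = (C₁ + C₂x)e^(-5x)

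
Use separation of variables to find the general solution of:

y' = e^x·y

Separating variables and integrating:
ln|y| = e^x + C

General solution: y = Ce^(e^x)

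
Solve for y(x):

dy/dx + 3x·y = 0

Using integrating factor method:

General solution: y = Ce^(-3x^2/2)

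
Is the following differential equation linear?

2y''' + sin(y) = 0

No. Nonlinear (sin(y) is nonlinear in y)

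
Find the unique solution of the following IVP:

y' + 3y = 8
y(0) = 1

General solution: y = 8/3 + Ce^(-3x)
Applying y(0) = 1: C = 1 - 8/3 = -5/3
Particular solution: y = 8/3 - (5/3)e^(-3x)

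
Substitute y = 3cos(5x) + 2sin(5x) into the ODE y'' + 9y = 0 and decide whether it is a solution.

Verification:
y'' = -75cos(5x) - 50sin(5x)
y'' + 9y ≠ 0 (frequency mismatch: got 25 instead of 9)

No, it is not a solution.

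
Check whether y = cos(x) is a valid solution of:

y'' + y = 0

Verification:
y'' = -cos(x)
y'' + y = 0 ✓

Yes, it is a solution.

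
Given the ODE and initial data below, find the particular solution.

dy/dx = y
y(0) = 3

General solution: y = Ce^x
Applying IC y(0) = 3:
Particular solution: y = 3e^x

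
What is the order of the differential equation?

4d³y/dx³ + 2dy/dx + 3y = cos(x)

The order is 3 (highest derivative is of order 3).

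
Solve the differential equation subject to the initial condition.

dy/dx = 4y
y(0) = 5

General solution: y = Ce^(4x)
Applying IC y(0) = 5:
Particular solution: y = 5e^(4x)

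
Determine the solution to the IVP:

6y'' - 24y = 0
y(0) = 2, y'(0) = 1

General solution: y = C₁e^(2x) + C₂e^(-2x)
Applying ICs: C₁ = 5/4, C₂ = 3/4
Particular solution: y = (5/4)e^(2x) + (3/4)e^(-2x)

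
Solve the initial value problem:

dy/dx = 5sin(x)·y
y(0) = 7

General solution: y = Ce^(-5cos(x))
Applying IC y(0) = 7:
Particular solution: y = 7e^(5(1-cos(x)))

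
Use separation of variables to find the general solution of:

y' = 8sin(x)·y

Separating variables and integrating:
ln|y| = -8cos(x) + C

General solution: y = Ce^(-8cos(x))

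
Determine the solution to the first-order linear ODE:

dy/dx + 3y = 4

Using integrating factor method:

General solution: y = 4/3 + Ce^(-3x)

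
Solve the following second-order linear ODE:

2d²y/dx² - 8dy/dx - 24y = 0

Characteristic equation: 2r² - 8r - 24 = 0
Divide by 2: r² - 4r - 12 = 0
Roots: r = 6, -2 (distinct real)
General solution: y = C₁e^(6x) + C₂e^(-2x)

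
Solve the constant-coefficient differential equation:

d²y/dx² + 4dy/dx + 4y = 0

Characteristic equation: r² + 4r + 4 = 0
Factored: (r + 2)² = 0
Repeated root: r = -2
General solution: y = (C₁ + C₂x)e^(-2x)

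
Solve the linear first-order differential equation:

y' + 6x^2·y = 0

Using integrating factor method:

General solution: y = Ce^(-2x^3)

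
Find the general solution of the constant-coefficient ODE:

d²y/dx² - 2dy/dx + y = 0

Characteristic equation: r² - 2r + 1 = 0
Factored: (r - 1)² = 0
Repeated root: r = 1
General solution: y = (C₁ + C₂x)e^x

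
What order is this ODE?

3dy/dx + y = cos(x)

The order is 1 (highest derivative is of order 1).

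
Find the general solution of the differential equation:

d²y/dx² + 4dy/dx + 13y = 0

Characteristic equation: r² + 4r + 13 = 0
Roots: r = -2 ± 3i (complex conjugates)
General solution: y = e^(-2x)(C₁cos(3x) + C₂sin(3x))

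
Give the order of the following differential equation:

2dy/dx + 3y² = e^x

The order is 1 (highest derivative is of order 1).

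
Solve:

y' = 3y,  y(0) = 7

General solution: y = Ce^(3x)
Applying IC y(0) = 7:
Particular solution: y = 7e^(3x)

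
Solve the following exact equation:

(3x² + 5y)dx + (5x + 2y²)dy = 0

Verify exactness: ∂M/∂y = ∂N/∂x ✓
Find F(x,y) such that ∂F/∂x = M, ∂F/∂y = N
Solution: x³ + 5xy + 2y³/3 = C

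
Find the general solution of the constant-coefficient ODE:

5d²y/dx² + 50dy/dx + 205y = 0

Characteristic equation: 5r² + 50r + 205 = 0
Divide by 5: r² + 10r + 41 = 0
Roots: r = -5 ± 4i (complex conjugates)
General solution: y = e^(-5x)(C₁cos(4x) + C₂sin(4x))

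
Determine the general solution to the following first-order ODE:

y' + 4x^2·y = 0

Using integrating factor method:

General solution: y = Ce^(-4x^3/3)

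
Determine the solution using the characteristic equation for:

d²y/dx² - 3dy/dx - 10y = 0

Characteristic equation: r² - 3r - 10 = 0
Roots: r = 5, -2 (distinct real)
General solution: y = C₁e^(5x) + C₂e^(-2x)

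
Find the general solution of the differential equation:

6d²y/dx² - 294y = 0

Characteristic equation: 6r² - 294 = 0
Divide by 6: r² - 49 = 0
Roots: r = 7, -7 (distinct real)
General solution: y = C₁e^(7x) + C₂e^(-7x)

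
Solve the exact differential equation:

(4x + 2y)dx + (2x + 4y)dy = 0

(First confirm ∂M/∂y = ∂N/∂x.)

Verify exactness: ∂M/∂y = ∂N/∂x ✓
Find F(x,y) such that ∂F/∂x = M, ∂F/∂y = N
Solution: 2x² + 2xy + 2y² = C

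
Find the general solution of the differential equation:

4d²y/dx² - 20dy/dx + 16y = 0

Characteristic equation: 4r² - 20r + 16 = 0
Divide by 4: r² - 5r + 4 = 0
Roots: r = 1, 4 (distinct real)
General solution: y = C₁e^x + C₂e^(4x)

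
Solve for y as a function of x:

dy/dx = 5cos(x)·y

Separating variables and integrating:
ln|y| = 5sin(x) + C

General solution: y = Ce^(5sin(x))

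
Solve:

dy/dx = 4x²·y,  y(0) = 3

General solution: y = Ce^(4x³/3)
Applying IC y(0) = 3:
Particular solution: y = 3e^(4x³/3)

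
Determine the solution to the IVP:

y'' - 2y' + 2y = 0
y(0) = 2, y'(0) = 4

General solution: y = e^x(C₁cos(x) + C₂sin(x))
Complex roots r = 1 ± i
Applying ICs: C₁ = 2, C₂ = 2
Particular solution: y = e^x(2cos(x) + 2sin(x))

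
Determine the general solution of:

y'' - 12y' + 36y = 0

Characteristic equation: r² - 12r + 36 = 0
Factored: (r - 6)² = 0
Repeated root: r = 6
General solution: y = (C₁ + C₂x)e^(6x)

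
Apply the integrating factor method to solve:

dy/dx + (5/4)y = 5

Using integrating factor method:

General solution: y = 4 + Ce^(-5x/4)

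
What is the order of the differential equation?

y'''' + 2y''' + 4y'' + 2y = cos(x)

The order is 4 (highest derivative is of order 4).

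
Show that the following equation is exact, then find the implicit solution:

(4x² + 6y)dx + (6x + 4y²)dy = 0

Verify exactness: ∂M/∂y = ∂N/∂x ✓
Find F(x,y) such that ∂F/∂x = M, ∂F/∂y = N
Solution: 4x³/3 + 6xy + 4y³/3 = C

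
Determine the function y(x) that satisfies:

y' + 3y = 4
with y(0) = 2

General solution: y = 4/3 + Ce^(-3x)
Applying y(0) = 2: C = 2 - 4/3 = 2/3
Particular solution: y = 4/3 + (2/3)e^(-3x)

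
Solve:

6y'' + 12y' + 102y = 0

Characteristic equation: 6r² + 12r + 102 = 0
Divide by 6: r² + 2r + 17 = 0
Roots: r = -1 ± 4i (complex conjugates)
General solution: y = e^(-x)(C₁cos(4x) + C₂sin(4x))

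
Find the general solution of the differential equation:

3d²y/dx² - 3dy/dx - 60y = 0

Characteristic equation: 3r² - 3r - 60 = 0
Divide by 3: r² - r - 20 = 0
Roots: r = 5, -4 (distinct real)
General solution: y = C₁e^(5x) + C₂e^(-4x)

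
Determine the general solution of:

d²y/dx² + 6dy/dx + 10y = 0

Characteristic equation: r² + 6r + 10 = 0
Roots: r = -3 ± i (complex conjugates)
General solution: y = e^(-3x)(C₁cos(x) + C₂sin(x))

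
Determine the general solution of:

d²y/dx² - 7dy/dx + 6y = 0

Characteristic equation: r² - 7r + 6 = 0
Roots: r = 1, 6 (distinct real)
General solution: y = C₁e^x + C₂e^(6x)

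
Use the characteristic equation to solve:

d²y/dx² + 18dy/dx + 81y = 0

Characteristic equation: r² + 18r + 81 = 0
Factored: (r + 9)² = 0
Repeated root: r = -9
General solution: y = (C₁ + C₂x)e^(-9x)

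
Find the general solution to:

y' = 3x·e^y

Separating variables and integrating:
-e^(-y) = 3x²/2 + C

General solution: y = -ln(C - 3x²/2)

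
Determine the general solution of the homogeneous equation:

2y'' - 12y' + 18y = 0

Characteristic equation: 2r² - 12r + 18 = 0
Divide by 2: r² - 6r + 9 = 0
Factored: (r - 3)² = 0
Repeated root: r = 3
General solution: y = (C₁ + C₂x)e^(3x)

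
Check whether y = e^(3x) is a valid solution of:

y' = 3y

Verification:
y = e^(3x)
y' = 3e^(3x)
3y = 3e^(3x)
y' = 3y ✓

Yes, it is a solution.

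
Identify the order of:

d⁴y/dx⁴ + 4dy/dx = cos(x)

The order is 4 (highest derivative is of order 4).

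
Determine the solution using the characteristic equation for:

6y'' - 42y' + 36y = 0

Characteristic equation: 6r² - 42r + 36 = 0
Divide by 6: r² - 7r + 6 = 0
Roots: r = 1, 6 (distinct real)
General solution: y = C₁e^x + C₂e^(6x)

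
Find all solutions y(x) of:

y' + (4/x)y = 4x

Using integrating factor method:

General solution: y = (2/3)x^2 + Cx^(-4)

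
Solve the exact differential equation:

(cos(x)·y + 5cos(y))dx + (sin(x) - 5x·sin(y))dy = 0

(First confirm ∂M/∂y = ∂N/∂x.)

Verify exactness: ∂M/∂y = ∂N/∂x ✓
Find F(x,y) such that ∂F/∂x = M, ∂F/∂y = N
Solution: sin(x)·y + 5x·cos(y) = C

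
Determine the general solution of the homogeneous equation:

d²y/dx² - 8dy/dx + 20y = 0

Characteristic equation: r² - 8r + 20 = 0
Roots: r = 4 ± 2i (complex conjugates)
General solution: y = e^(4x)(C₁cos(2x) + C₂sin(2x))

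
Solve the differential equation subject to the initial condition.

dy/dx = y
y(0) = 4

General solution: y = Ce^x
Applying IC y(0) = 4:
Particular solution: y = 4e^x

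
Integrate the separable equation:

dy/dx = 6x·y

Separating variables and integrating:
ln|y| = 3x^2 + C

General solution: y = Ce^(3x^2)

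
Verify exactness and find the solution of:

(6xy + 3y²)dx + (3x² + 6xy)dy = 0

Verify exactness: ∂M/∂y = ∂N/∂x ✓
Find F(x,y) such that ∂F/∂x = M, ∂F/∂y = N
Solution: 3x²y + 3xy² = C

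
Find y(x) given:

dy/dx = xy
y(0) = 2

General solution: y = Ce^(x²/2)
Applying IC y(0) = 2:
Particular solution: y = 2e^(x²/2)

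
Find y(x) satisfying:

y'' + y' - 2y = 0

Characteristic equation: r² + r - 2 = 0
Roots: r = 1, -2 (distinct real)
General solution: y = C₁e^x + C₂e^(-2x)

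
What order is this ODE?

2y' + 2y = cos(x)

The order is 1 (highest derivative is of order 1).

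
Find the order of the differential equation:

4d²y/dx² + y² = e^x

The order is 2 (highest derivative is of order 2).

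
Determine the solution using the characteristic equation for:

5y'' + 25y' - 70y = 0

Characteristic equation: 5r² + 25r - 70 = 0
Divide by 5: r² + 5r - 14 = 0
Roots: r = 2, -7 (distinct real)
General solution: y = C₁e^(2x) + C₂e^(-7x)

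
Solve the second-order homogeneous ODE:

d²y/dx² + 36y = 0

Characteristic equation: r² + 36 = 0
Roots: r = ±6i (complex conjugates)
General solution: y = C₁cos(6x) + C₂sin(6x)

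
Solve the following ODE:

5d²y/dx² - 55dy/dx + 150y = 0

Characteristic equation: 5r² - 55r + 150 = 0
Divide by 5: r² - 11r + 30 = 0
Roots: r = 5, 6 (distinct real)
General solution: y = C₁e^(5x) + C₂e^(6x)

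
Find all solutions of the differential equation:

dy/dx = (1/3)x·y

Separating variables and integrating:
ln|y| = x^2/6 + C

General solution: y = Ce^(x^2/6)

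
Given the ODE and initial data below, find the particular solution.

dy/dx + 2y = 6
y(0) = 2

General solution: y = 3 + Ce^(-2x)
Applying y(0) = 2: C = 2 - 3 = -1
Particular solution: y = 3 - e^(-2x)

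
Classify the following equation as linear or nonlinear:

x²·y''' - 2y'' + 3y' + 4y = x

Linear (y and its derivatives appear to the first power only, no products of y terms)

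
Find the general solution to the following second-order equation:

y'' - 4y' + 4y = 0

Characteristic equation: r² - 4r + 4 = 0
Factored: (r - 2)² = 0
Repeated root: r = 2
General solution: y = (C₁ + C₂x)e^(2x)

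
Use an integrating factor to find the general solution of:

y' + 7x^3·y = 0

Using integrating factor method:

General solution: y = Ce^(-7x^4/4)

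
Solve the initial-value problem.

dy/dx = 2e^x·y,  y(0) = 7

General solution: y = Ce^(2e^x)
Applying IC y(0) = 7:
Particular solution: y = 7e^(2(e^x - 1))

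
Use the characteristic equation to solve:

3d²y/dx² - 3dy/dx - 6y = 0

Characteristic equation: 3r² - 3r - 6 = 0
Divide by 3: r² - r - 2 = 0
Roots: r = 2, -1 (distinct real)
General solution: y = C₁e^(2x) + C₂e^(-x)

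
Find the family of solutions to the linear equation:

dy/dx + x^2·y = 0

Using integrating factor method:

General solution: y = Ce^(-x^3/3)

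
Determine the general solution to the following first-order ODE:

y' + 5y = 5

Using integrating factor method:

General solution: y = 1 + Ce^(-5x)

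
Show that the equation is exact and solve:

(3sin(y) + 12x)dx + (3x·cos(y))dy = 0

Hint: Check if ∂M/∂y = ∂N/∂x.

Verify exactness: ∂M/∂y = ∂N/∂x ✓
Find F(x,y) such that ∂F/∂x = M, ∂F/∂y = N
Solution: 3x·sin(y) + 6x² = C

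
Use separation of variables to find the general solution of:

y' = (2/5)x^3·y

Separating variables and integrating:
ln|y| = x^4/10 + C

General solution: y = Ce^(x^4/10)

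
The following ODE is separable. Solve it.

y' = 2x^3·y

Separating variables and integrating:
ln|y| = x^4/2 + C

General solution: y = Ce^(x^4/2)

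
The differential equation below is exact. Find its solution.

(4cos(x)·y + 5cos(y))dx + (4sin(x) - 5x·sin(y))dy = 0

Verify exactness: ∂M/∂y = ∂N/∂x ✓
Find F(x,y) such that ∂F/∂x = M, ∂F/∂y = N
Solution: 4sin(x)·y + 5x·cos(y) = C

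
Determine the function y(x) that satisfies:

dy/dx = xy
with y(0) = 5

General solution: y = Ce^(x²/2)
Applying IC y(0) = 5:
Particular solution: y = 5e^(x²/2)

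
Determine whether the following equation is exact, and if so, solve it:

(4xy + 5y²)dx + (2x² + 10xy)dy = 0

Verify exactness: ∂M/∂y = ∂N/∂x ✓
Find F(x,y) such that ∂F/∂x = M, ∂F/∂y = N
Solution: 2x²y + 5xy² = C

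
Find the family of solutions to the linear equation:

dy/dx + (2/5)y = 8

Using integrating factor method:

General solution: y = 20 + Ce^(-2x/5)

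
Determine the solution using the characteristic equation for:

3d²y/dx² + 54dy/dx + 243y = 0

Characteristic equation: 3r² + 54r + 243 = 0
Divide by 3: r² + 18r + 81 = 0
Factored: (r + 9)² = 0
Repeated root: r = -9
General solution: y = (C₁ + C₂x)e^(-9x)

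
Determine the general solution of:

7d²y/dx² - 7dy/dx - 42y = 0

Characteristic equation: 7r² - 7r - 42 = 0
Divide by 7: r² - r - 6 = 0
Roots: r = 3, -2 (distinct real)
General solution: y = C₁e^(3x) + C₂e^(-2x)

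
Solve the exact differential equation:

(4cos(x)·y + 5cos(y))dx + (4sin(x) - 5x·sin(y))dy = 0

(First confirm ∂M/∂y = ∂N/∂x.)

Verify exactness: ∂M/∂y = ∂N/∂x ✓
Find F(x,y) such that ∂F/∂x = M, ∂F/∂y = N
Solution: 4sin(x)·y + 5x·cos(y) = C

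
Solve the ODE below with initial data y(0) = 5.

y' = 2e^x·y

General solution: y = Ce^(2e^x)
Applying IC y(0) = 5:
Particular solution: y = 5e^(2(e^x - 1))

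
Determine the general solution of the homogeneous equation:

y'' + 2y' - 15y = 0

Characteristic equation: r² + 2r - 15 = 0
Roots: r = 3, -5 (distinct real)
General solution: y = C₁e^(3x) + C₂e^(-5x)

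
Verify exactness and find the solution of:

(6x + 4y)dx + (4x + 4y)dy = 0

Verify exactness: ∂M/∂y = ∂N/∂x ✓
Find F(x,y) such that ∂F/∂x = M, ∂F/∂y = N
Solution: 3x² + 4xy + 2y² = C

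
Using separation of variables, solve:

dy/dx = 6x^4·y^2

Separating variables and integrating:
-1/y = 6x^5/5 + C

General solution: y^-1 = (-6/5)x^5 + C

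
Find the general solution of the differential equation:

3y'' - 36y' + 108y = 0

Characteristic equation: 3r² - 36r + 108 = 0
Divide by 3: r² - 12r + 36 = 0
Factored: (r - 6)² = 0
Repeated root: r = 6
General solution: y = (C₁ + C₂x)e^(6x)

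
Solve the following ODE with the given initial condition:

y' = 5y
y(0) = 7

General solution: y = Ce^(5x)
Applying IC y(0) = 7:
Particular solution: y = 7e^(5x)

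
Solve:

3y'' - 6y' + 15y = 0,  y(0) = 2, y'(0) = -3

General solution: y = e^x(C₁cos(2x) + C₂sin(2x))
Complex roots r = 1 ± 2i
Applying ICs: C₁ = 2, C₂ = -5/2
Particular solution: y = e^x(2cos(2x) - (5/2)sin(2x))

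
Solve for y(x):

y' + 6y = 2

Using integrating factor method:

General solution: y = 1/3 + Ce^(-6x)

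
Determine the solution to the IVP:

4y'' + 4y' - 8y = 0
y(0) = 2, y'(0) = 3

General solution: y = C₁e^x + C₂e^(-2x)
Applying ICs: C₁ = 7/3, C₂ = -1/3
Particular solution: y = (7/3)e^x - (1/3)e^(-2x)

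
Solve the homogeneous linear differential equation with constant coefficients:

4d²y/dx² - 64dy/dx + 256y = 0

Characteristic equation: 4r² - 64r + 256 = 0
Divide by 4: r² - 16r + 64 = 0
Factored: (r - 8)² = 0
Repeated root: r = 8
General solution: y = (C₁ + C₂x)e^(8x)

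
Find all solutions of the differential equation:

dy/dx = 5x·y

Separating variables and integrating:
ln|y| = 5x^2/2 + C

General solution: y = Ce^(5x^2/2)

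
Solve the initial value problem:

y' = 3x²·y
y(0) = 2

General solution: y = Ce^(x³)
Applying IC y(0) = 2:
Particular solution: y = 2e^(x³)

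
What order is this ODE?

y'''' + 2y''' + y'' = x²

The order is 4 (highest derivative is of order 4).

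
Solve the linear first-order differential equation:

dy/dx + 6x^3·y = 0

Using integrating factor method:

General solution: y = Ce^(-3x^4/2)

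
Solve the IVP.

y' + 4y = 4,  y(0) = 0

General solution: y = 1 + Ce^(-4x)
Applying y(0) = 0: C = 0 - 1 = -1
Particular solution: y = 1 - e^(-4x)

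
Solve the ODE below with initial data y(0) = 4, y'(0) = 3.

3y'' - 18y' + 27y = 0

General solution: y = (C₁ + C₂x)e^(3x)
Repeated root r = 3
Applying ICs: C₁ = 4, C₂ = -9
Particular solution: y = (4 - 9x)e^(3x)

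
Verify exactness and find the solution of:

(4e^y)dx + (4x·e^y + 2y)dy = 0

Verify exactness: ∂M/∂y = ∂N/∂x ✓
Find F(x,y) such that ∂F/∂x = M, ∂F/∂y = N
Solution: 4x·e^y + y² = C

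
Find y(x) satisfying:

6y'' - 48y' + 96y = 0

Characteristic equation: 6r² - 48r + 96 = 0
Divide by 6: r² - 8r + 16 = 0
Factored: (r - 4)² = 0
Repeated root: r = 4
General solution: y = (C₁ + C₂x)e^(4x)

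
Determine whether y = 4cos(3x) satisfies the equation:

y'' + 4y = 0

Verification:
y'' = -36cos(3x)
y'' + 4y ≠ 0 (frequency mismatch: got 9 instead of 4)

No, it is not a solution.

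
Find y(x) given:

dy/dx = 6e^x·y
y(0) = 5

General solution: y = Ce^(6e^x)
Applying IC y(0) = 5:
Particular solution: y = 5e^(6(e^x - 1))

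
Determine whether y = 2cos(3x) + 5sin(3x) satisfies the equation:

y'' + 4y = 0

Verification:
y'' = -18cos(3x) - 45sin(3x)
y'' + 4y ≠ 0 (frequency mismatch: got 9 instead of 4)

No, it is not a solution.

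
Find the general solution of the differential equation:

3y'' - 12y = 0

Characteristic equation: 3r² - 12 = 0
Divide by 3: r² - 4 = 0
Roots: r = 2, -2 (distinct real)
General solution: y = C₁e^(2x) + C₂e^(-2x)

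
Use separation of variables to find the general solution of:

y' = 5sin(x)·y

Separating variables and integrating:
ln|y| = -5cos(x) + C

General solution: y = Ce^(-5cos(x))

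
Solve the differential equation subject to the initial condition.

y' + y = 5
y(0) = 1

General solution: y = 5 + Ce^(-x)
Applying y(0) = 1: C = 1 - 5 = -4
Particular solution: y = 5 - 4e^(-x)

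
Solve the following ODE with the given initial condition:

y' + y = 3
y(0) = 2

General solution: y = 3 + Ce^(-x)
Applying y(0) = 2: C = 2 - 3 = -1
Particular solution: y = 3 - e^(-x)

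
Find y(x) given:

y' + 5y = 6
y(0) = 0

General solution: y = 6/5 + Ce^(-5x)
Applying y(0) = 0: C = 0 - 6/5 = -6/5
Particular solution: y = 6/5 - (6/5)e^(-5x)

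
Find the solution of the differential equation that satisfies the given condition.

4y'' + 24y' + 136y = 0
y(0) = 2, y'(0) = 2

General solution: y = e^(-3x)(C₁cos(5x) + C₂sin(5x))
Complex roots r = -3 ± 5i
Applying ICs: C₁ = 2, C₂ = 8/5
Particular solution: y = e^(-3x)(2cos(5x) + (8/5)sin(5x))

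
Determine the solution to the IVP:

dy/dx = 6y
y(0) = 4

General solution: y = Ce^(6x)
Applying IC y(0) = 4:
Particular solution: y = 4e^(6x)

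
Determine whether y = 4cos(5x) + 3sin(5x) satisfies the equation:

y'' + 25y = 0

Verification:
y'' = -100cos(5x) - 75sin(5x)
y'' + 25y = 0 ✓

Yes, it is a solution.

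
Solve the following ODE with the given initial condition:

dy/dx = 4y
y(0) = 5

General solution: y = Ce^(4x)
Applying IC y(0) = 5:
Particular solution: y = 5e^(4x)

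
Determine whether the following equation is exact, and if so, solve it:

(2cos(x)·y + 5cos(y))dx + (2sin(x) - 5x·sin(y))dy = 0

Verify exactness: ∂M/∂y = ∂N/∂x ✓
Find F(x,y) such that ∂F/∂x = M, ∂F/∂y = N
Solution: 2sin(x)·y + 5x·cos(y) = C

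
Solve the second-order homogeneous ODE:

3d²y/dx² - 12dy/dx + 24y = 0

Characteristic equation: 3r² - 12r + 24 = 0
Divide by 3: r² - 4r + 8 = 0
Roots: r = 2 ± 2i (complex conjugates)
General solution: y = e^(2x)(C₁cos(2x) + C₂sin(2x))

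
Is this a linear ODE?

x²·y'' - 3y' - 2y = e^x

Yes. Linear (y and its derivatives appear to the first power only, no products of y terms)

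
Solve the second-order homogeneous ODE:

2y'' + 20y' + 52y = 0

Characteristic equation: 2r² + 20r + 52 = 0
Divide by 2: r² + 10r + 26 = 0
Roots: r = -5 ± i (complex conjugates)
General solution: y = e^(-5x)(C₁cos(x) + C₂sin(x))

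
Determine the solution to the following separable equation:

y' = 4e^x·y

Separating variables and integrating:
ln|y| = 4e^x + C

General solution: y = Ce^(4e^x)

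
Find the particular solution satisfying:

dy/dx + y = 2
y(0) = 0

General solution: y = 2 + Ce^(-x)
Applying y(0) = 0: C = 0 - 2 = -2
Particular solution: y = 2 - 2e^(-x)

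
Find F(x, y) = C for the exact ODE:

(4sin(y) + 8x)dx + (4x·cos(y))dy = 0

Verify exactness: ∂M/∂y = ∂N/∂x ✓
Find F(x,y) such that ∂F/∂x = M, ∂F/∂y = N
Solution: 4x·sin(y) + 4x² = C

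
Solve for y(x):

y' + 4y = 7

Using integrating factor method:

General solution: y = 7/4 + Ce^(-4x)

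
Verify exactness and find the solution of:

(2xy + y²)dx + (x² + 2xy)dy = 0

Verify exactness: ∂M/∂y = ∂N/∂x ✓
Find F(x,y) such that ∂F/∂x = M, ∂F/∂y = N
Solution: x²y + xy² = C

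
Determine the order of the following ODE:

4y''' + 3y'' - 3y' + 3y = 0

The order is 3 (highest derivative is of order 3).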